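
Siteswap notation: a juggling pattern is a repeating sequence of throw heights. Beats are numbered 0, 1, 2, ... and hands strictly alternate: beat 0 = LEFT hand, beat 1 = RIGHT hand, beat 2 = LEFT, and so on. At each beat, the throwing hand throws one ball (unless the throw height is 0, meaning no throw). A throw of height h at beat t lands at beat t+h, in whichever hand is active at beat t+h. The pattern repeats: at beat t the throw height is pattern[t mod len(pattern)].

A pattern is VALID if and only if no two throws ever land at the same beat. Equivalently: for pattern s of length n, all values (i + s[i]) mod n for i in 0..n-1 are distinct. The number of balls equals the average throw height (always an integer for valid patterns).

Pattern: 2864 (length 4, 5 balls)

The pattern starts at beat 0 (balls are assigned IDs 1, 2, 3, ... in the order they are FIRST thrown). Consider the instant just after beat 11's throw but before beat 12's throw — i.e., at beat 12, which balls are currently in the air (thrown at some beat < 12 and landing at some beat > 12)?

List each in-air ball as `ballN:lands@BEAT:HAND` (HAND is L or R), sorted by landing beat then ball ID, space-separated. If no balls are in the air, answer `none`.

Beat 0 (L): throw ball1 h=2 -> lands@2:L; in-air after throw: [b1@2:L]
Beat 1 (R): throw ball2 h=8 -> lands@9:R; in-air after throw: [b1@2:L b2@9:R]
Beat 2 (L): throw ball1 h=6 -> lands@8:L; in-air after throw: [b1@8:L b2@9:R]
Beat 3 (R): throw ball3 h=4 -> lands@7:R; in-air after throw: [b3@7:R b1@8:L b2@9:R]
Beat 4 (L): throw ball4 h=2 -> lands@6:L; in-air after throw: [b4@6:L b3@7:R b1@8:L b2@9:R]
Beat 5 (R): throw ball5 h=8 -> lands@13:R; in-air after throw: [b4@6:L b3@7:R b1@8:L b2@9:R b5@13:R]
Beat 6 (L): throw ball4 h=6 -> lands@12:L; in-air after throw: [b3@7:R b1@8:L b2@9:R b4@12:L b5@13:R]
Beat 7 (R): throw ball3 h=4 -> lands@11:R; in-air after throw: [b1@8:L b2@9:R b3@11:R b4@12:L b5@13:R]
Beat 8 (L): throw ball1 h=2 -> lands@10:L; in-air after throw: [b2@9:R b1@10:L b3@11:R b4@12:L b5@13:R]
Beat 9 (R): throw ball2 h=8 -> lands@17:R; in-air after throw: [b1@10:L b3@11:R b4@12:L b5@13:R b2@17:R]
Beat 10 (L): throw ball1 h=6 -> lands@16:L; in-air after throw: [b3@11:R b4@12:L b5@13:R b1@16:L b2@17:R]
Beat 11 (R): throw ball3 h=4 -> lands@15:R; in-air after throw: [b4@12:L b5@13:R b3@15:R b1@16:L b2@17:R]
Beat 12 (L): throw ball4 h=2 -> lands@14:L; in-air after throw: [b5@13:R b4@14:L b3@15:R b1@16:L b2@17:R]

Answer: ball5:lands@13:R ball3:lands@15:R ball1:lands@16:L ball2:lands@17:R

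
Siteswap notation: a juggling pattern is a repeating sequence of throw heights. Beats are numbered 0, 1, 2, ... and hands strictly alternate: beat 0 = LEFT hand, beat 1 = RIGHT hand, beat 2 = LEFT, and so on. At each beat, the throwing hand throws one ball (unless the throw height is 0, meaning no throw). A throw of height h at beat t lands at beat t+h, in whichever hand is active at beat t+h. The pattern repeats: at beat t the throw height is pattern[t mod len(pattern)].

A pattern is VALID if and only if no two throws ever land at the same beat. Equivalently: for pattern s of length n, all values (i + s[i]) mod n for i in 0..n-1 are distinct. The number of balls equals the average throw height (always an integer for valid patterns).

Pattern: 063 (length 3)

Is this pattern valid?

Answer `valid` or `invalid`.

Answer: valid

Derivation:
i=0: (i + s[i]) mod n = (0 + 0) mod 3 = 0
i=1: (i + s[i]) mod n = (1 + 6) mod 3 = 1
i=2: (i + s[i]) mod n = (2 + 3) mod 3 = 2
Residues: [0, 1, 2], distinct: True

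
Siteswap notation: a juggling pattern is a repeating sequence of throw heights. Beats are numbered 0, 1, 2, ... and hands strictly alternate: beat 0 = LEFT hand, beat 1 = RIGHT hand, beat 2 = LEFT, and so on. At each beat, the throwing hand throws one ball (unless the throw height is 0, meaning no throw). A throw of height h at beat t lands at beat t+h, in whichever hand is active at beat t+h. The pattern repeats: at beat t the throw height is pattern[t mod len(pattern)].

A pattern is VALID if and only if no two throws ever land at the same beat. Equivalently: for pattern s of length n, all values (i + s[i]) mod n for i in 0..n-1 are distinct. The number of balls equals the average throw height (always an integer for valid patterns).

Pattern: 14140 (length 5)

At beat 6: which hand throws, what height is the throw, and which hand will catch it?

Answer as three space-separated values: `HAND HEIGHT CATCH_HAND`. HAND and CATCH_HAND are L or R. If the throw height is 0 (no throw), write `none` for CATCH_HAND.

Answer: L 4 L

Derivation:
Beat 6: 6 mod 2 = 0, so hand = L
Throw height = pattern[6 mod 5] = pattern[1] = 4
Lands at beat 6+4=10, 10 mod 2 = 0, so catch hand = L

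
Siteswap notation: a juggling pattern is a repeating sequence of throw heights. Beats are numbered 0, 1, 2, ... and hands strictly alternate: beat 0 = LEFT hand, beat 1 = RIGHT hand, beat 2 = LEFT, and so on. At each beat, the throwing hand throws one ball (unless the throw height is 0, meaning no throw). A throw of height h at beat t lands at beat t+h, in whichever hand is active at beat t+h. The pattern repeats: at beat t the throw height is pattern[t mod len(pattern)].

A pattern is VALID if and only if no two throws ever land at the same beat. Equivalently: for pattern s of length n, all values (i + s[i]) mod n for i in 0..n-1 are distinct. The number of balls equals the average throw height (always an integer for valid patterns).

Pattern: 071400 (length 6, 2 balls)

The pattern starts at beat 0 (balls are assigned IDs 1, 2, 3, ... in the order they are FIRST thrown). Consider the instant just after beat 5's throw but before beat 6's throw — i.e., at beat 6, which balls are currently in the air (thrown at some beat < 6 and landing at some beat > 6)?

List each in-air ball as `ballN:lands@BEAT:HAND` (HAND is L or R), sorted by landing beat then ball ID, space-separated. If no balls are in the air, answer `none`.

Answer: ball2:lands@7:R ball1:lands@8:L

Derivation:
Beat 1 (R): throw ball1 h=7 -> lands@8:L; in-air after throw: [b1@8:L]
Beat 2 (L): throw ball2 h=1 -> lands@3:R; in-air after throw: [b2@3:R b1@8:L]
Beat 3 (R): throw ball2 h=4 -> lands@7:R; in-air after throw: [b2@7:R b1@8:L]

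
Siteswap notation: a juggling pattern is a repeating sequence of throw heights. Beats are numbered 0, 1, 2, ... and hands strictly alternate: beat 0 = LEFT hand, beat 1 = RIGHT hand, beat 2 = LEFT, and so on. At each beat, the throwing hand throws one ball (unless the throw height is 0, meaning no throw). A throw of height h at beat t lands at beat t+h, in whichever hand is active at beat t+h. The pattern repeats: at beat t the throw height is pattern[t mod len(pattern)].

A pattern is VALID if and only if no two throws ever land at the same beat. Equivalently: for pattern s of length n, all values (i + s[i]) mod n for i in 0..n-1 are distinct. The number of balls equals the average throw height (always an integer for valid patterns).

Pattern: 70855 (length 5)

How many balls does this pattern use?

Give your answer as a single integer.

Pattern = [7, 0, 8, 5, 5], length n = 5
  position 0: throw height = 7, running sum = 7
  position 1: throw height = 0, running sum = 7
  position 2: throw height = 8, running sum = 15
  position 3: throw height = 5, running sum = 20
  position 4: throw height = 5, running sum = 25
Total sum = 25; balls = sum / n = 25 / 5 = 5

Answer: 5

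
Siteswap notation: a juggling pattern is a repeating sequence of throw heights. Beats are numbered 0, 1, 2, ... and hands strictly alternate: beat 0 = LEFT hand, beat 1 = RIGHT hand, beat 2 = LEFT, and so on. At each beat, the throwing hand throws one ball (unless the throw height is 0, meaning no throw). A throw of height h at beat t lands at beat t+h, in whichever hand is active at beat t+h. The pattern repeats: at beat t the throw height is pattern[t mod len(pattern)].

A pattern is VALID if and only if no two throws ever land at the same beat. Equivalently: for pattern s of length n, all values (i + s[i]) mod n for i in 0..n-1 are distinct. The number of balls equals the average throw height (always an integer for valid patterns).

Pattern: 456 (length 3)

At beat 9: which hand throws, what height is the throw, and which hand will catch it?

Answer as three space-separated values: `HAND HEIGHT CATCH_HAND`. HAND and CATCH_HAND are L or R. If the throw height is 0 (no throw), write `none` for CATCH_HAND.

Beat 9: 9 mod 2 = 1, so hand = R
Throw height = pattern[9 mod 3] = pattern[0] = 4
Lands at beat 9+4=13, 13 mod 2 = 1, so catch hand = R

Answer: R 4 R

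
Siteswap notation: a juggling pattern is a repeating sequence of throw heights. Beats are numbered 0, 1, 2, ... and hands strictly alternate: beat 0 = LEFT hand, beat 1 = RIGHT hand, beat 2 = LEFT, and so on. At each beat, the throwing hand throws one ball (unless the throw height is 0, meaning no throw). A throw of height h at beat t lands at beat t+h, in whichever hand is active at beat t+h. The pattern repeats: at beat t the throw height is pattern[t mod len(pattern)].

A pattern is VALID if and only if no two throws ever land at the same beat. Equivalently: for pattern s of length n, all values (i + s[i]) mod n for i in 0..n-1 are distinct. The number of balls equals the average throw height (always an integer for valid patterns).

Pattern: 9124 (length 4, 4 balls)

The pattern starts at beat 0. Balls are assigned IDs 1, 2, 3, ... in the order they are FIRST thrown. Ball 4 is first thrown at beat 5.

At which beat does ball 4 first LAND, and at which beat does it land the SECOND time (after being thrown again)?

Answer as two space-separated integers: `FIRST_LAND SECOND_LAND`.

Beat 0 (L): throw ball1 h=9 -> lands@9:R; in-air after throw: [b1@9:R]
Beat 1 (R): throw ball2 h=1 -> lands@2:L; in-air after throw: [b2@2:L b1@9:R]
Beat 2 (L): throw ball2 h=2 -> lands@4:L; in-air after throw: [b2@4:L b1@9:R]
Beat 3 (R): throw ball3 h=4 -> lands@7:R; in-air after throw: [b2@4:L b3@7:R b1@9:R]
Beat 4 (L): throw ball2 h=9 -> lands@13:R; in-air after throw: [b3@7:R b1@9:R b2@13:R]
Beat 5 (R): throw ball4 h=1 -> lands@6:L; in-air after throw: [b4@6:L b3@7:R b1@9:R b2@13:R]
Beat 6 (L): throw ball4 h=2 -> lands@8:L; in-air after throw: [b3@7:R b4@8:L b1@9:R b2@13:R]
Beat 7 (R): throw ball3 h=4 -> lands@11:R; in-air after throw: [b4@8:L b1@9:R b3@11:R b2@13:R]
Beat 8 (L): throw ball4 h=9 -> lands@17:R; in-air after throw: [b1@9:R b3@11:R b2@13:R b4@17:R]
Ball 4: thrown@5 h=1 -> first land @6; rethrown@6 h=2 -> second land @8

Answer: 6 8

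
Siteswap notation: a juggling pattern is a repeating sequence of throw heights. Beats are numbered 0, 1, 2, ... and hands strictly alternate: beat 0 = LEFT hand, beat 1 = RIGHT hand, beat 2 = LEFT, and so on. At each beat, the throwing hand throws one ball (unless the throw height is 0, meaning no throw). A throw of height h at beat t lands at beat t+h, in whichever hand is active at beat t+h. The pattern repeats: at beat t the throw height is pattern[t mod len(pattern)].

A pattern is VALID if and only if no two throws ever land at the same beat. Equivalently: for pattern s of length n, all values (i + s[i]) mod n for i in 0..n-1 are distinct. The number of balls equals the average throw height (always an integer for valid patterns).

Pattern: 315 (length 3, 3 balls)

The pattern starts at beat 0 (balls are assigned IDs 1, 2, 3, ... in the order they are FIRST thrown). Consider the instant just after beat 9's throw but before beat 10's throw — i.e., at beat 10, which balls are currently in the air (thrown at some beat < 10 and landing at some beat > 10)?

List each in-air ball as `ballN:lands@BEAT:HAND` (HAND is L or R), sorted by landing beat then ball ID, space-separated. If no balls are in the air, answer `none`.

Answer: ball1:lands@12:L ball2:lands@13:R

Derivation:
Beat 0 (L): throw ball1 h=3 -> lands@3:R; in-air after throw: [b1@3:R]
Beat 1 (R): throw ball2 h=1 -> lands@2:L; in-air after throw: [b2@2:L b1@3:R]
Beat 2 (L): throw ball2 h=5 -> lands@7:R; in-air after throw: [b1@3:R b2@7:R]
Beat 3 (R): throw ball1 h=3 -> lands@6:L; in-air after throw: [b1@6:L b2@7:R]
Beat 4 (L): throw ball3 h=1 -> lands@5:R; in-air after throw: [b3@5:R b1@6:L b2@7:R]
Beat 5 (R): throw ball3 h=5 -> lands@10:L; in-air after throw: [b1@6:L b2@7:R b3@10:L]
Beat 6 (L): throw ball1 h=3 -> lands@9:R; in-air after throw: [b2@7:R b1@9:R b3@10:L]
Beat 7 (R): throw ball2 h=1 -> lands@8:L; in-air after throw: [b2@8:L b1@9:R b3@10:L]
Beat 8 (L): throw ball2 h=5 -> lands@13:R; in-air after throw: [b1@9:R b3@10:L b2@13:R]
Beat 9 (R): throw ball1 h=3 -> lands@12:L; in-air after throw: [b3@10:L b1@12:L b2@13:R]
Beat 10 (L): throw ball3 h=1 -> lands@11:R; in-air after throw: [b3@11:R b1@12:L b2@13:R]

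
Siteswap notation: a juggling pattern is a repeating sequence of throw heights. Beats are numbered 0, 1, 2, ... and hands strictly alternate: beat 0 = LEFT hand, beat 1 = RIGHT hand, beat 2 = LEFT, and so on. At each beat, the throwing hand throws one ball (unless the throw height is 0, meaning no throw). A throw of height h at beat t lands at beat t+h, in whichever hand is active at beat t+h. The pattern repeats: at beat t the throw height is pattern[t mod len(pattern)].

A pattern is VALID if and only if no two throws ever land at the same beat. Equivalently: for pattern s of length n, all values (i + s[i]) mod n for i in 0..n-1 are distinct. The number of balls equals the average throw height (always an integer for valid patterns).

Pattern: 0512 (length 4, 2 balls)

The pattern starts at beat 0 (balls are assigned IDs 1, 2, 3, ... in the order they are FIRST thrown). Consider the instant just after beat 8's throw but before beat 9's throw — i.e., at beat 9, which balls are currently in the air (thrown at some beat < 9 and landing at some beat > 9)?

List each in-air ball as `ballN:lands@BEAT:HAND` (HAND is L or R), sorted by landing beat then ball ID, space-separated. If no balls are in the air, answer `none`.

Answer: ball2:lands@10:L

Derivation:
Beat 1 (R): throw ball1 h=5 -> lands@6:L; in-air after throw: [b1@6:L]
Beat 2 (L): throw ball2 h=1 -> lands@3:R; in-air after throw: [b2@3:R b1@6:L]
Beat 3 (R): throw ball2 h=2 -> lands@5:R; in-air after throw: [b2@5:R b1@6:L]
Beat 5 (R): throw ball2 h=5 -> lands@10:L; in-air after throw: [b1@6:L b2@10:L]
Beat 6 (L): throw ball1 h=1 -> lands@7:R; in-air after throw: [b1@7:R b2@10:L]
Beat 7 (R): throw ball1 h=2 -> lands@9:R; in-air after throw: [b1@9:R b2@10:L]
Beat 9 (R): throw ball1 h=5 -> lands@14:L; in-air after throw: [b2@10:L b1@14:L]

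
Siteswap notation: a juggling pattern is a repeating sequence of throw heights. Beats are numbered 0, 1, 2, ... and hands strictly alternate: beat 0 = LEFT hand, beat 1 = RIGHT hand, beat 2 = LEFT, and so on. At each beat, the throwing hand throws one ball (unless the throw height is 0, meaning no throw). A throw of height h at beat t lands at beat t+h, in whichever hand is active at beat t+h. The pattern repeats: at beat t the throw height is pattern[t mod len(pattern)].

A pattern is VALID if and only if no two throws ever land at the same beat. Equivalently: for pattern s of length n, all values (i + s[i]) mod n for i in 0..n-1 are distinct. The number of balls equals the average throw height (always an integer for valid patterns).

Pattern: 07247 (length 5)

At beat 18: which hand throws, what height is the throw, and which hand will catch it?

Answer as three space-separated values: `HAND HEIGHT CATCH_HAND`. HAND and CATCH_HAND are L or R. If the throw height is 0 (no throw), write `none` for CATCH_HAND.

Answer: L 4 L

Derivation:
Beat 18: 18 mod 2 = 0, so hand = L
Throw height = pattern[18 mod 5] = pattern[3] = 4
Lands at beat 18+4=22, 22 mod 2 = 0, so catch hand = L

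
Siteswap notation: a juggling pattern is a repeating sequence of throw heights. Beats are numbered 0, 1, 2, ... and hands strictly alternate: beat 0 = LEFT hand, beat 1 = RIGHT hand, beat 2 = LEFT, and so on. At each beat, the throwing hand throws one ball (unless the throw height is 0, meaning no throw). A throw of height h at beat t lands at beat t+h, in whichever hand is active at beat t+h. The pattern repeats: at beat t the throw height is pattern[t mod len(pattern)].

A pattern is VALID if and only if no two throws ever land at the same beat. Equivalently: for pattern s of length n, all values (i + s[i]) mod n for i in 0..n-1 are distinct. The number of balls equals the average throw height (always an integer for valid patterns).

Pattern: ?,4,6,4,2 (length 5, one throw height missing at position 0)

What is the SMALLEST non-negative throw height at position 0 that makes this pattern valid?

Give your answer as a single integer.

Answer: 4

Derivation:
i=0: s[i]=? (unknown)
i=1: (1 + 4) mod 5 = 0
i=2: (2 + 6) mod 5 = 3
i=3: (3 + 4) mod 5 = 2
i=4: (4 + 2) mod 5 = 1
Known residues: [0, 1, 2, 3]; need a permutation of 0..4, so missing residue r = 4
Need (0 + s) mod 5 = 4; smallest s = (4 - 0) mod 5 = 4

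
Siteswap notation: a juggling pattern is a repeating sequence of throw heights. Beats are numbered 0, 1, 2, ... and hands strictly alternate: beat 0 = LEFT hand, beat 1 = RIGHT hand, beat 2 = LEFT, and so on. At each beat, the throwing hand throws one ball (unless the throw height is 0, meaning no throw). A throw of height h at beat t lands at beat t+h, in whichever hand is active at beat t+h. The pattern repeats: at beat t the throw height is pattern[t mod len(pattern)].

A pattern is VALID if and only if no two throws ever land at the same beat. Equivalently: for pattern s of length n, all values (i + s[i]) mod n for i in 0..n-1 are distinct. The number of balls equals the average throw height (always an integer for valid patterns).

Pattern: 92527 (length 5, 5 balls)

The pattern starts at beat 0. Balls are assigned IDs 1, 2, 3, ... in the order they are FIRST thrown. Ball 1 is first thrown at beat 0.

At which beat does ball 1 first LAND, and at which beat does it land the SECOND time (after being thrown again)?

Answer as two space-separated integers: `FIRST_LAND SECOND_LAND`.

Answer: 9 16

Derivation:
Beat 0 (L): throw ball1 h=9 -> lands@9:R; in-air after throw: [b1@9:R]
Beat 1 (R): throw ball2 h=2 -> lands@3:R; in-air after throw: [b2@3:R b1@9:R]
Beat 2 (L): throw ball3 h=5 -> lands@7:R; in-air after throw: [b2@3:R b3@7:R b1@9:R]
Beat 3 (R): throw ball2 h=2 -> lands@5:R; in-air after throw: [b2@5:R b3@7:R b1@9:R]
Beat 4 (L): throw ball4 h=7 -> lands@11:R; in-air after throw: [b2@5:R b3@7:R b1@9:R b4@11:R]
Beat 5 (R): throw ball2 h=9 -> lands@14:L; in-air after throw: [b3@7:R b1@9:R b4@11:R b2@14:L]
Beat 6 (L): throw ball5 h=2 -> lands@8:L; in-air after throw: [b3@7:R b5@8:L b1@9:R b4@11:R b2@14:L]
Beat 7 (R): throw ball3 h=5 -> lands@12:L; in-air after throw: [b5@8:L b1@9:R b4@11:R b3@12:L b2@14:L]
Beat 8 (L): throw ball5 h=2 -> lands@10:L; in-air after throw: [b1@9:R b5@10:L b4@11:R b3@12:L b2@14:L]
Beat 9 (R): throw ball1 h=7 -> lands@16:L; in-air after throw: [b5@10:L b4@11:R b3@12:L b2@14:L b1@16:L]
Beat 10 (L): throw ball5 h=9 -> lands@19:R; in-air after throw: [b4@11:R b3@12:L b2@14:L b1@16:L b5@19:R]
Beat 11 (R): throw ball4 h=2 -> lands@13:R; in-air after throw: [b3@12:L b4@13:R b2@14:L b1@16:L b5@19:R]
Beat 12 (L): throw ball3 h=5 -> lands@17:R; in-air after throw: [b4@13:R b2@14:L b1@16:L b3@17:R b5@19:R]
Ball 1: thrown@0 h=9 -> first land @9; rethrown@9 h=7 -> second land @16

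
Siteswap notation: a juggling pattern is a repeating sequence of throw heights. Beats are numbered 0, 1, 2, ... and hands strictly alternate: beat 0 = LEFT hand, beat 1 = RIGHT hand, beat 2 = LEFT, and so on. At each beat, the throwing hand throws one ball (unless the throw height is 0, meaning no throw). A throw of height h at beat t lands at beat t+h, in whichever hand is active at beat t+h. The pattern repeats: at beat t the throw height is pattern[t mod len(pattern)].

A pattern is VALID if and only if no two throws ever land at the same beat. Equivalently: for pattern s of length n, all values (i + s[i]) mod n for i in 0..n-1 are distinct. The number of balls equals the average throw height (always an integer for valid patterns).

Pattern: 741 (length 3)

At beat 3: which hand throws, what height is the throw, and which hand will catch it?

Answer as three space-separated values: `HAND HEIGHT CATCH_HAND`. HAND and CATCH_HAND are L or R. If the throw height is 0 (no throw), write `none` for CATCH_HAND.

Answer: R 7 L

Derivation:
Beat 3: 3 mod 2 = 1, so hand = R
Throw height = pattern[3 mod 3] = pattern[0] = 7
Lands at beat 3+7=10, 10 mod 2 = 0, so catch hand = L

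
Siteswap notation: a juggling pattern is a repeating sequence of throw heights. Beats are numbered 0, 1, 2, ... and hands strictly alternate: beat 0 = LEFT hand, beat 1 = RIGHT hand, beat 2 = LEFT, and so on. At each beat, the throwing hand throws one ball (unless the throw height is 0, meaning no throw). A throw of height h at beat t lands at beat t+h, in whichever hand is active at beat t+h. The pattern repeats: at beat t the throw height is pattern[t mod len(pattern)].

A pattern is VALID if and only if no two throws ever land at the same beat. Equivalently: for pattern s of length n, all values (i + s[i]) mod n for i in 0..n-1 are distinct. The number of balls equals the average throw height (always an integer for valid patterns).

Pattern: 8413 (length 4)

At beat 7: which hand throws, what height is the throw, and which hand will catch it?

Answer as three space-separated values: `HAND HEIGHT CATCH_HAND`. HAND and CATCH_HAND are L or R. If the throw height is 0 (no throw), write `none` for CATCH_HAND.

Answer: R 3 L

Derivation:
Beat 7: 7 mod 2 = 1, so hand = R
Throw height = pattern[7 mod 4] = pattern[3] = 3
Lands at beat 7+3=10, 10 mod 2 = 0, so catch hand = L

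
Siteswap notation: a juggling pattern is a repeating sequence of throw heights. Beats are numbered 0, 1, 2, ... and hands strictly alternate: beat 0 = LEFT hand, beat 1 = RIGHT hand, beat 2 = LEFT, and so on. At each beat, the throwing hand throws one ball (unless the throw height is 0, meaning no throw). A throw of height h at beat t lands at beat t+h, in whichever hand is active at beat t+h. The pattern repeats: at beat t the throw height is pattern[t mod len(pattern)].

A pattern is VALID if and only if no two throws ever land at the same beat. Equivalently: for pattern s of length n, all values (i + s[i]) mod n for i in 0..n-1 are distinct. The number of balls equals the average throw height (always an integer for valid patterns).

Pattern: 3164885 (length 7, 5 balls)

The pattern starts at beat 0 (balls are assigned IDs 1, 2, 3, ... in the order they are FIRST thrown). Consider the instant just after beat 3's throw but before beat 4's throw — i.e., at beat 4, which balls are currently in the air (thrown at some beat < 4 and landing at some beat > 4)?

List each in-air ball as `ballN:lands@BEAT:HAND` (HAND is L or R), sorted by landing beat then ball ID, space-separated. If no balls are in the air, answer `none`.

Beat 0 (L): throw ball1 h=3 -> lands@3:R; in-air after throw: [b1@3:R]
Beat 1 (R): throw ball2 h=1 -> lands@2:L; in-air after throw: [b2@2:L b1@3:R]
Beat 2 (L): throw ball2 h=6 -> lands@8:L; in-air after throw: [b1@3:R b2@8:L]
Beat 3 (R): throw ball1 h=4 -> lands@7:R; in-air after throw: [b1@7:R b2@8:L]
Beat 4 (L): throw ball3 h=8 -> lands@12:L; in-air after throw: [b1@7:R b2@8:L b3@12:L]

Answer: ball1:lands@7:R ball2:lands@8:L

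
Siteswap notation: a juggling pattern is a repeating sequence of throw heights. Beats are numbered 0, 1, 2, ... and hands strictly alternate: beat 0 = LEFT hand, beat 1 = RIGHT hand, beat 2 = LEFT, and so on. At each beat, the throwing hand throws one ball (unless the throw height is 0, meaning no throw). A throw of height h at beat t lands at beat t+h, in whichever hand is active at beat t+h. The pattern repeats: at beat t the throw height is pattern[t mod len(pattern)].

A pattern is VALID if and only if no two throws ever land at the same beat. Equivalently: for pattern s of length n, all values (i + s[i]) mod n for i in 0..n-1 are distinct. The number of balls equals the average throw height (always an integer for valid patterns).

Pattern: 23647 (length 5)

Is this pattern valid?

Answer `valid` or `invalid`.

Answer: invalid

Derivation:
i=0: (i + s[i]) mod n = (0 + 2) mod 5 = 2
i=1: (i + s[i]) mod n = (1 + 3) mod 5 = 4
i=2: (i + s[i]) mod n = (2 + 6) mod 5 = 3
i=3: (i + s[i]) mod n = (3 + 4) mod 5 = 2
i=4: (i + s[i]) mod n = (4 + 7) mod 5 = 1
Residues: [2, 4, 3, 2, 1], distinct: False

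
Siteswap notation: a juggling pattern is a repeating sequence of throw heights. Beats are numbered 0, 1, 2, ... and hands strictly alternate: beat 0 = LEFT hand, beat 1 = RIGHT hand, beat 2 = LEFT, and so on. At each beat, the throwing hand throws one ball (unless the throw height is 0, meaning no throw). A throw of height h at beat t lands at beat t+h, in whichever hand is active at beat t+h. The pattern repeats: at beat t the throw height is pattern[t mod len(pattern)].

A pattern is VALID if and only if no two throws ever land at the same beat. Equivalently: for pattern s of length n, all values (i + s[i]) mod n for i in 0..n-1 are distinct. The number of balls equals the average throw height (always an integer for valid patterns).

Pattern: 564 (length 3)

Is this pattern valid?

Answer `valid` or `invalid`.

i=0: (i + s[i]) mod n = (0 + 5) mod 3 = 2
i=1: (i + s[i]) mod n = (1 + 6) mod 3 = 1
i=2: (i + s[i]) mod n = (2 + 4) mod 3 = 0
Residues: [2, 1, 0], distinct: True

Answer: valid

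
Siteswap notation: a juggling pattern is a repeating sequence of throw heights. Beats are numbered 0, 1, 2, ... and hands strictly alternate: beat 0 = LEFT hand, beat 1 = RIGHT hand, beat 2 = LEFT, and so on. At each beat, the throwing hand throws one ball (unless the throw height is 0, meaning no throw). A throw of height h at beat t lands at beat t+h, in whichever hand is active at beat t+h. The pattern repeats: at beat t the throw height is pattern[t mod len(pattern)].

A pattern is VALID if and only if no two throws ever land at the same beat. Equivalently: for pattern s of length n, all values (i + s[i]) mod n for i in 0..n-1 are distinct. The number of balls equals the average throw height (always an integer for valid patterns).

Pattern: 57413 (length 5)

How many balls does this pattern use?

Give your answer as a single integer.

Answer: 4

Derivation:
Pattern = [5, 7, 4, 1, 3], length n = 5
  position 0: throw height = 5, running sum = 5
  position 1: throw height = 7, running sum = 12
  position 2: throw height = 4, running sum = 16
  position 3: throw height = 1, running sum = 17
  position 4: throw height = 3, running sum = 20
Total sum = 20; balls = sum / n = 20 / 5 = 4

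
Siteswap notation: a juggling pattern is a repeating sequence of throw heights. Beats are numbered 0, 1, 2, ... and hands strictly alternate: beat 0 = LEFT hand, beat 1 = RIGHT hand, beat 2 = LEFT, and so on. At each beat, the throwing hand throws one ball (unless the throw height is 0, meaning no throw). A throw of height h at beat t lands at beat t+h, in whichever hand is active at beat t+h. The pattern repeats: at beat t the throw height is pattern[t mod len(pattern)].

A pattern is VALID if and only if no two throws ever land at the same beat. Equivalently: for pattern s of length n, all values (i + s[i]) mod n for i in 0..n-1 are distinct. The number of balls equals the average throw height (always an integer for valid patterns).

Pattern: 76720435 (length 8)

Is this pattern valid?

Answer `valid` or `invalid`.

i=0: (i + s[i]) mod n = (0 + 7) mod 8 = 7
i=1: (i + s[i]) mod n = (1 + 6) mod 8 = 7
i=2: (i + s[i]) mod n = (2 + 7) mod 8 = 1
i=3: (i + s[i]) mod n = (3 + 2) mod 8 = 5
i=4: (i + s[i]) mod n = (4 + 0) mod 8 = 4
i=5: (i + s[i]) mod n = (5 + 4) mod 8 = 1
i=6: (i + s[i]) mod n = (6 + 3) mod 8 = 1
i=7: (i + s[i]) mod n = (7 + 5) mod 8 = 4
Residues: [7, 7, 1, 5, 4, 1, 1, 4], distinct: False

Answer: invalid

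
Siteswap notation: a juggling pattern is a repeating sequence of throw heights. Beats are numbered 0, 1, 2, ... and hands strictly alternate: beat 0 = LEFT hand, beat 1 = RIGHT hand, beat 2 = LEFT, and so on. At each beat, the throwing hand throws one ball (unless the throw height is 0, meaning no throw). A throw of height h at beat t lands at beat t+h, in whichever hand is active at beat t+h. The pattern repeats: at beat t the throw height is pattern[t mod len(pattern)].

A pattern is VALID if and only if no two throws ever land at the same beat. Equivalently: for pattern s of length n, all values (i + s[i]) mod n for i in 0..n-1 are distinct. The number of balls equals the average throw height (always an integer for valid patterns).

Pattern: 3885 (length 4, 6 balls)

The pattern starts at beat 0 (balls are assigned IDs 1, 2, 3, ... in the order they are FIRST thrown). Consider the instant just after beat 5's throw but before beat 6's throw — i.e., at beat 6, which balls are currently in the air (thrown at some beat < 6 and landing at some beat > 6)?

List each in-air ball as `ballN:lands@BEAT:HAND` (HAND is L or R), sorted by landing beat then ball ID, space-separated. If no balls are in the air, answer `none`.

Answer: ball4:lands@7:R ball1:lands@8:L ball2:lands@9:R ball3:lands@10:L ball5:lands@13:R

Derivation:
Beat 0 (L): throw ball1 h=3 -> lands@3:R; in-air after throw: [b1@3:R]
Beat 1 (R): throw ball2 h=8 -> lands@9:R; in-air after throw: [b1@3:R b2@9:R]
Beat 2 (L): throw ball3 h=8 -> lands@10:L; in-air after throw: [b1@3:R b2@9:R b3@10:L]
Beat 3 (R): throw ball1 h=5 -> lands@8:L; in-air after throw: [b1@8:L b2@9:R b3@10:L]
Beat 4 (L): throw ball4 h=3 -> lands@7:R; in-air after throw: [b4@7:R b1@8:L b2@9:R b3@10:L]
Beat 5 (R): throw ball5 h=8 -> lands@13:R; in-air after throw: [b4@7:R b1@8:L b2@9:R b3@10:L b5@13:R]
Beat 6 (L): throw ball6 h=8 -> lands@14:L; in-air after throw: [b4@7:R b1@8:L b2@9:R b3@10:L b5@13:R b6@14:L]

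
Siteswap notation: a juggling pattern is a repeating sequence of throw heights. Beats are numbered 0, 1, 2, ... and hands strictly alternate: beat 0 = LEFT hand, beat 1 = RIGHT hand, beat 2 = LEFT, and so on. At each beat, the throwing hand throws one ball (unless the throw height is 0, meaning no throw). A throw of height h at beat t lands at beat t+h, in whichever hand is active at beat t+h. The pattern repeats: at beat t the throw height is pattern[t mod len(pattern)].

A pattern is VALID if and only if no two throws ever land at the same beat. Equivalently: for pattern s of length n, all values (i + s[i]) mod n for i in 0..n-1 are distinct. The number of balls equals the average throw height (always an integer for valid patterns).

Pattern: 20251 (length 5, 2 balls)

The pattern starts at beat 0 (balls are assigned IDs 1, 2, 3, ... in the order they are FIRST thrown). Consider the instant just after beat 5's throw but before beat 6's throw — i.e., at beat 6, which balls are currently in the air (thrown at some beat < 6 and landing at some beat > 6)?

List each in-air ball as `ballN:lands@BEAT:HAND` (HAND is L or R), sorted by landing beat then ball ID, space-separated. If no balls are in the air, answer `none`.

Answer: ball1:lands@7:R ball2:lands@8:L

Derivation:
Beat 0 (L): throw ball1 h=2 -> lands@2:L; in-air after throw: [b1@2:L]
Beat 2 (L): throw ball1 h=2 -> lands@4:L; in-air after throw: [b1@4:L]
Beat 3 (R): throw ball2 h=5 -> lands@8:L; in-air after throw: [b1@4:L b2@8:L]
Beat 4 (L): throw ball1 h=1 -> lands@5:R; in-air after throw: [b1@5:R b2@8:L]
Beat 5 (R): throw ball1 h=2 -> lands@7:R; in-air after throw: [b1@7:R b2@8:L]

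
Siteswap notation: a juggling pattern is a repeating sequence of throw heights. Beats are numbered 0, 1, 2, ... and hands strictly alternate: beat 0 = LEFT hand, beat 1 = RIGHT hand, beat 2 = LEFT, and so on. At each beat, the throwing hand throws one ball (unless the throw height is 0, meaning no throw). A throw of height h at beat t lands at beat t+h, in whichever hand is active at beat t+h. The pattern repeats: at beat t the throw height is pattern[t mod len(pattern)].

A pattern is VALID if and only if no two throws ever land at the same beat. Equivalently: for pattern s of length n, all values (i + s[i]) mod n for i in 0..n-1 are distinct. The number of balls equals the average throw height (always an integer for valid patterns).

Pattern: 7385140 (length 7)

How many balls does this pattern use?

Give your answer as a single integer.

Answer: 4

Derivation:
Pattern = [7, 3, 8, 5, 1, 4, 0], length n = 7
  position 0: throw height = 7, running sum = 7
  position 1: throw height = 3, running sum = 10
  position 2: throw height = 8, running sum = 18
  position 3: throw height = 5, running sum = 23
  position 4: throw height = 1, running sum = 24
  position 5: throw height = 4, running sum = 28
  position 6: throw height = 0, running sum = 28
Total sum = 28; balls = sum / n = 28 / 7 = 4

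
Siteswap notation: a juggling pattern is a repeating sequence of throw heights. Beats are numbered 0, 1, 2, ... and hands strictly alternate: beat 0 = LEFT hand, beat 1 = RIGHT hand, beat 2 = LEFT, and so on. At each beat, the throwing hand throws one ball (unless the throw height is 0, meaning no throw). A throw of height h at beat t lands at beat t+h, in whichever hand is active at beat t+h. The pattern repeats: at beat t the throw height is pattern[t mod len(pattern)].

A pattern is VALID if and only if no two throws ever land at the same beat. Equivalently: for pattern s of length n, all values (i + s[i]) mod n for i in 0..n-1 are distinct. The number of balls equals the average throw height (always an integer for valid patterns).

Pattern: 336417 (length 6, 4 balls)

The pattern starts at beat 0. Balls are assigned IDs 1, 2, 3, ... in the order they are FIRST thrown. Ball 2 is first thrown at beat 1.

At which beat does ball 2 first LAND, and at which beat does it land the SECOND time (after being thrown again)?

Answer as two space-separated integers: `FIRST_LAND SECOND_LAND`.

Answer: 4 5

Derivation:
Beat 0 (L): throw ball1 h=3 -> lands@3:R; in-air after throw: [b1@3:R]
Beat 1 (R): throw ball2 h=3 -> lands@4:L; in-air after throw: [b1@3:R b2@4:L]
Beat 2 (L): throw ball3 h=6 -> lands@8:L; in-air after throw: [b1@3:R b2@4:L b3@8:L]
Beat 3 (R): throw ball1 h=4 -> lands@7:R; in-air after throw: [b2@4:L b1@7:R b3@8:L]
Beat 4 (L): throw ball2 h=1 -> lands@5:R; in-air after throw: [b2@5:R b1@7:R b3@8:L]
Beat 5 (R): throw ball2 h=7 -> lands@12:L; in-air after throw: [b1@7:R b3@8:L b2@12:L]
Ball 2: thrown@1 h=3 -> first land @4; rethrown@4 h=1 -> second land @5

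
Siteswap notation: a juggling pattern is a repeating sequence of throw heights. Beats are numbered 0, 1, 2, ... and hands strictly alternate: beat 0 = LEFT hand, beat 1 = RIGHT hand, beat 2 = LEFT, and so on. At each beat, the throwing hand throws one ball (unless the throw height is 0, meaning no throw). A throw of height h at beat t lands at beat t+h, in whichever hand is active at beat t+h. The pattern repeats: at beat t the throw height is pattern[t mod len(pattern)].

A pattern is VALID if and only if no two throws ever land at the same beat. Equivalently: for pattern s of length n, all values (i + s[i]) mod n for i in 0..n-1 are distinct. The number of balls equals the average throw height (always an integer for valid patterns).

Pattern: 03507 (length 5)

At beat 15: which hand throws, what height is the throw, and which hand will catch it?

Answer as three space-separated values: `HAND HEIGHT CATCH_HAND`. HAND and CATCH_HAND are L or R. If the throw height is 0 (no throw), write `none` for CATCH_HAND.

Answer: R 0 none

Derivation:
Beat 15: 15 mod 2 = 1, so hand = R
Throw height = pattern[15 mod 5] = pattern[0] = 0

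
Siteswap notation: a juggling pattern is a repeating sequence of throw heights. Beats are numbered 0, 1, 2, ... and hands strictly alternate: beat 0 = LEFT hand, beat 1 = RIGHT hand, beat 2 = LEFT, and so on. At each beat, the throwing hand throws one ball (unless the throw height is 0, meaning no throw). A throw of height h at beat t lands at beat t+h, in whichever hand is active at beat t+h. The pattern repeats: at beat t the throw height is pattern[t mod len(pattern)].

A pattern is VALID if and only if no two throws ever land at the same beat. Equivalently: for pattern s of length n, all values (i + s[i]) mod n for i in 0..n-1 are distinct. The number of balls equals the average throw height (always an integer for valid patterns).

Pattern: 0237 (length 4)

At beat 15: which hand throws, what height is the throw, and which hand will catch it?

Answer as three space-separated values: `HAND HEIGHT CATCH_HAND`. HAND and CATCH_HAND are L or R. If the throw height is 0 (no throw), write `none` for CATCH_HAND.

Beat 15: 15 mod 2 = 1, so hand = R
Throw height = pattern[15 mod 4] = pattern[3] = 7
Lands at beat 15+7=22, 22 mod 2 = 0, so catch hand = L

Answer: R 7 L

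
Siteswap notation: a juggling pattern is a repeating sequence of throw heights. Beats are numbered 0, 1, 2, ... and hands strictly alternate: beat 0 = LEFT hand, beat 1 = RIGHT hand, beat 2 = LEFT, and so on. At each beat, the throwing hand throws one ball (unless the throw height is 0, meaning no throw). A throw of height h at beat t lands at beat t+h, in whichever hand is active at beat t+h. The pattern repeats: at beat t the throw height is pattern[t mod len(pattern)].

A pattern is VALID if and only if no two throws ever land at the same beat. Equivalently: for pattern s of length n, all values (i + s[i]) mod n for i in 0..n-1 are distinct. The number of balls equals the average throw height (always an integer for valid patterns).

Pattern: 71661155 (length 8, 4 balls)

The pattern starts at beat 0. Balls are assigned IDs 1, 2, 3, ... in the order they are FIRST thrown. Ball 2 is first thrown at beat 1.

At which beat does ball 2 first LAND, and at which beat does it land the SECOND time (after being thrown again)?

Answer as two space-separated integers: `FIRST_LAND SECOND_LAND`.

Beat 0 (L): throw ball1 h=7 -> lands@7:R; in-air after throw: [b1@7:R]
Beat 1 (R): throw ball2 h=1 -> lands@2:L; in-air after throw: [b2@2:L b1@7:R]
Beat 2 (L): throw ball2 h=6 -> lands@8:L; in-air after throw: [b1@7:R b2@8:L]
Beat 3 (R): throw ball3 h=6 -> lands@9:R; in-air after throw: [b1@7:R b2@8:L b3@9:R]
Beat 4 (L): throw ball4 h=1 -> lands@5:R; in-air after throw: [b4@5:R b1@7:R b2@8:L b3@9:R]
Beat 5 (R): throw ball4 h=1 -> lands@6:L; in-air after throw: [b4@6:L b1@7:R b2@8:L b3@9:R]
Beat 6 (L): throw ball4 h=5 -> lands@11:R; in-air after throw: [b1@7:R b2@8:L b3@9:R b4@11:R]
Beat 7 (R): throw ball1 h=5 -> lands@12:L; in-air after throw: [b2@8:L b3@9:R b4@11:R b1@12:L]
Beat 8 (L): throw ball2 h=7 -> lands@15:R; in-air after throw: [b3@9:R b4@11:R b1@12:L b2@15:R]
Ball 2: thrown@1 h=1 -> first land @2; rethrown@2 h=6 -> second land @8

Answer: 2 8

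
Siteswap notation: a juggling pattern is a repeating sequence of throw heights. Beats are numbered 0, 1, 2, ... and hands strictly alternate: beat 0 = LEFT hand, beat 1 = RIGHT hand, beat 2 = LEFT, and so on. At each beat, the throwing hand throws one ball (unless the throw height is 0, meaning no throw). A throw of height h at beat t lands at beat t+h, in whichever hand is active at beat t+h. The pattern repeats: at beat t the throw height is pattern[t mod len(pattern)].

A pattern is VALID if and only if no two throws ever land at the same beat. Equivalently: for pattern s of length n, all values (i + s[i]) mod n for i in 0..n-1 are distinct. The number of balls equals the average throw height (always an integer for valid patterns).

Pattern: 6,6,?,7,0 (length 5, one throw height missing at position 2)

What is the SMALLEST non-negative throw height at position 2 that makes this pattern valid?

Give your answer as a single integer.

i=0: (0 + 6) mod 5 = 1
i=1: (1 + 6) mod 5 = 2
i=2: s[i]=? (unknown)
i=3: (3 + 7) mod 5 = 0
i=4: (4 + 0) mod 5 = 4
Known residues: [0, 1, 2, 4]; need a permutation of 0..4, so missing residue r = 3
Need (2 + s) mod 5 = 3; smallest s = (3 - 2) mod 5 = 1

Answer: 1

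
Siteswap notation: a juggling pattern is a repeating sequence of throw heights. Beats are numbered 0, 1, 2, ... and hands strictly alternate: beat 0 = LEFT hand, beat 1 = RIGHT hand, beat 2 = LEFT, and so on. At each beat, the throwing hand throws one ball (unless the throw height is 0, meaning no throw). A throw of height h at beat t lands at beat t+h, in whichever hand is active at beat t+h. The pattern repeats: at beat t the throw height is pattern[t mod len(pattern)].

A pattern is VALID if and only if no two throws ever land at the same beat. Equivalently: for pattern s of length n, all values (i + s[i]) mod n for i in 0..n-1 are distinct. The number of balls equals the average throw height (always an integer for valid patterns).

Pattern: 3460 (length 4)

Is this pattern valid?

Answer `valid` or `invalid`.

i=0: (i + s[i]) mod n = (0 + 3) mod 4 = 3
i=1: (i + s[i]) mod n = (1 + 4) mod 4 = 1
i=2: (i + s[i]) mod n = (2 + 6) mod 4 = 0
i=3: (i + s[i]) mod n = (3 + 0) mod 4 = 3
Residues: [3, 1, 0, 3], distinct: False

Answer: invalid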